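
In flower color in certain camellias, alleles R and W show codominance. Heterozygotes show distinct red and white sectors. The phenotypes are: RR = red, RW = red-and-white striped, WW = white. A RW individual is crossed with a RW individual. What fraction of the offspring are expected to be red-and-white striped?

Punnett square for RW × RW:
Offspring genotypes: 1 RR, 2 RW, 1 WW
Phenotype counts: 1 red, 2 red-and-white striped, 1 white
red-and-white striped: 2 out of 4
Probability: 2/4 = 1/2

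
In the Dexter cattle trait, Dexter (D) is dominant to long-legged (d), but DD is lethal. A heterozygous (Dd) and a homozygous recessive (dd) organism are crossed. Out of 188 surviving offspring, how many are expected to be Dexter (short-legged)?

Cross: Dd × dd
Punnett square offspring (before lethality): 2 Dd, 2 dd
No DD offspring are produced in this cross.
Dexter (short-legged): 2 out of 4 → fraction 1/2
Expected count = 1/2 × 188 = 94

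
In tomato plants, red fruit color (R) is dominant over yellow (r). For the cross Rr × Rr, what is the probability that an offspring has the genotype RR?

Punnett square for Rr × Rr:
Offspring genotypes: 1 RR, 2 Rr, 1 rr
Total offspring: 4
Count with target: 1
Probability: 1/4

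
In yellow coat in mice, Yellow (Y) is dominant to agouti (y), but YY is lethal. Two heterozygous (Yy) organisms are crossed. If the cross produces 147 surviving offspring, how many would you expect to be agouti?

Cross: Yy × Yy
Punnett square offspring (before lethality): 1 YY, 2 Yy, 1 yy
The YY genotype is lethal (embryos die); surviving offspring: 2 Yy, 1 yy
agouti: 1 out of 3 → fraction 1/3
Expected count = 1/3 × 147 = 49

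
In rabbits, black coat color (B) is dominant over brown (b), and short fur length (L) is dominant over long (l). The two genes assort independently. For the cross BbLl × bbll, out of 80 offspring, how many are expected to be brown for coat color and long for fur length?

Dihybrid cross BbLl × bbll — consider each gene separately:
coat color: Bb × bb → 2 Bb, 2 bb → 2 B_ : 2 bb (out of 4)
fur length: Ll × ll → 2 Ll, 2 ll → 2 L_ : 2 ll (out of 4)
Looking for: brown (bb) and long (ll)
P(brown) = 2/4, P(long) = 2/4
P(both) = 2/4 × 2/4 = 4/16 = 1/4
Expected count = 1/4 × 80 = 20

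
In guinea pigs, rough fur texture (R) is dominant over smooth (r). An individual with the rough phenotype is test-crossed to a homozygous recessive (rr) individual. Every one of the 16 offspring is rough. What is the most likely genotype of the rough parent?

Test cross: ? × rr
All offspring are rough.
If the unknown parent were heterozygous (Rr), about half of 16 offspring would be smooth; none are. The unknown parent is most likely homozygous dominant (RR).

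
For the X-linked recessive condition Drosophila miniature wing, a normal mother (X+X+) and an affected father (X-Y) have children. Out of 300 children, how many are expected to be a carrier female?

Cross: X+X+ × X-Y
Offspring: 2 X+X-, 2 X+Y
Probability of a carrier female: 2/4 = 1/2
Expected count = 1/2 × 300 = 150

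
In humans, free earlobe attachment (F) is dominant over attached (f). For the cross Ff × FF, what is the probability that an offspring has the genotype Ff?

Punnett square for Ff × FF:
Offspring genotypes: 2 FF, 2 Ff
Total offspring: 4
Count with target: 2
Probability: 2/4 = 1/2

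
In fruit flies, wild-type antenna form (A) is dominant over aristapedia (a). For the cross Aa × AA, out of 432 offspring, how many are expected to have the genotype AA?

Punnett square for Aa × AA:
Offspring genotypes: 2 AA, 2 Aa
Total offspring: 4
Count with target: 2
Probability: 2/4 = 1/2
Expected count = 1/2 × 432 = 216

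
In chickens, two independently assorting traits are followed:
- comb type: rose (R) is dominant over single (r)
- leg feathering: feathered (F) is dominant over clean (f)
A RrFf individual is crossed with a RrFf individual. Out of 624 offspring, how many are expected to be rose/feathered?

Dihybrid cross RrFf × RrFf — consider each gene separately:
comb type: Rr × Rr → 1 RR, 2 Rr, 1 rr → 3 R_ : 1 rr (out of 4)
leg feathering: Ff × Ff → 1 FF, 2 Ff, 1 ff → 3 F_ : 1 ff (out of 4)
Combine (counts out of 4 × 4 = 16): rose/feathered (R_F_) = 3×3 = 9; rose/clean (R_ff) = 3×1 = 3; single/feathered (rrF_) = 1×3 = 3; single/clean (rrff) = 1×1 = 1
Phenotype counts (out of 16): 9 rose/feathered, 3 rose/clean, 3 single/feathered, 1 single/clean
rose/feathered: 9 out of 16 → fraction 9/16
Expected count = 9/16 × 624 = 351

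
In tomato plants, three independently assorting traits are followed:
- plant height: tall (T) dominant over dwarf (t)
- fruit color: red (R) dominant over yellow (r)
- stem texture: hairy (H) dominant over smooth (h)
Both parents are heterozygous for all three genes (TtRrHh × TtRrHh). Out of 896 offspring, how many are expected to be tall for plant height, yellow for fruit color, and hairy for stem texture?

Trihybrid cross: TtRrHh × TtRrHh
Each trait segregates independently with a 3:1 phenotypic ratio, so each gene contributes 3/4 (dominant) or 1/4 (recessive).
Target: tall (plant height), yellow (fruit color), hairy (stem texture)
Probability = product of independent per-trait probabilities
= 3/4 × 1/4 × 3/4 = 9/64
Expected count = 9/64 × 896 = 126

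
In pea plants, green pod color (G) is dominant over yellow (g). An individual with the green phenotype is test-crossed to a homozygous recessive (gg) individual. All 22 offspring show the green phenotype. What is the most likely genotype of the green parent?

Test cross: ? × gg
All offspring are green.
If the unknown parent were heterozygous (Gg), about half of 22 offspring would be yellow; none are. The unknown parent is most likely homozygous dominant (GG).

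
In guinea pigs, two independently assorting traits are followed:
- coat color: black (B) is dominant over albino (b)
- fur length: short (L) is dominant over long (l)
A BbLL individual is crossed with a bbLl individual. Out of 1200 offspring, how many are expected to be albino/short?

Dihybrid cross BbLL × bbLl — consider each gene separately:
coat color: Bb × bb → 2 Bb, 2 bb → 2 B_ : 2 bb (out of 4)
fur length: LL × Ll → 2 LL, 2 Ll → 4 L_ (out of 4)
Combine (counts out of 4 × 4 = 16): black/short (B_L_) = 2×4 = 8; albino/short (bbL_) = 2×4 = 8
Phenotype counts (out of 16): 8 black/short, 8 albino/short
albino/short: 8 out of 16 → fraction 1/2
Expected count = 1/2 × 1200 = 600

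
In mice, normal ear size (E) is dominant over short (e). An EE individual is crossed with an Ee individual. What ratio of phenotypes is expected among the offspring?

Punnett square for EE × Ee:
Offspring genotypes: 2 EE, 2 Ee
normal: 4, short: 0
Ratio: all normal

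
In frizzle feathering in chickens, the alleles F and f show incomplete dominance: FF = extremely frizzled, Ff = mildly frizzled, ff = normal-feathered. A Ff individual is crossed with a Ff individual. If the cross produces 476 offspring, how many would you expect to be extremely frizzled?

Punnett square for Ff × Ff:
Offspring genotypes: 1 FF, 2 Ff, 1 ff
Phenotype counts: 1 extremely frizzled, 2 mildly frizzled, 1 normal-feathered
extremely frizzled: 1 out of 4 → fraction 1/4
Expected count = 1/4 × 476 = 119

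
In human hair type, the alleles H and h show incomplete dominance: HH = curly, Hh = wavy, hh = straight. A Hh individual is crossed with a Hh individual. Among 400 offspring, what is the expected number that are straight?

Punnett square for Hh × Hh:
Offspring genotypes: 1 HH, 2 Hh, 1 hh
Phenotype counts: 1 curly, 2 wavy, 1 straight
straight: 1 out of 4 → fraction 1/4
Expected count = 1/4 × 400 = 100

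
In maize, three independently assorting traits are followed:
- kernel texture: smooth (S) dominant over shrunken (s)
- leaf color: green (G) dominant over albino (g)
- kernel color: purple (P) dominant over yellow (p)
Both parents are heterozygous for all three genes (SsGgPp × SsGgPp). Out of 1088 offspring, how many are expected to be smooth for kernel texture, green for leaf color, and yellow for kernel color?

Trihybrid cross: SsGgPp × SsGgPp
Each trait segregates independently with a 3:1 phenotypic ratio, so each gene contributes 3/4 (dominant) or 1/4 (recessive).
Target: smooth (kernel texture), green (leaf color), yellow (kernel color)
Probability = product of independent per-trait probabilities
= 3/4 × 3/4 × 1/4 = 9/64
Expected count = 9/64 × 1088 = 153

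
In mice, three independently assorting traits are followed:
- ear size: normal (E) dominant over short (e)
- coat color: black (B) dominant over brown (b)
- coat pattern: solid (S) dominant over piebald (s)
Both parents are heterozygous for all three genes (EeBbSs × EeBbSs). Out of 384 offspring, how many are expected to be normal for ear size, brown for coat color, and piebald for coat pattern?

Trihybrid cross: EeBbSs × EeBbSs
Each trait segregates independently with a 3:1 phenotypic ratio, so each gene contributes 3/4 (dominant) or 1/4 (recessive).
Target: normal (ear size), brown (coat color), piebald (coat pattern)
Probability = product of independent per-trait probabilities
= 3/4 × 1/4 × 1/4 = 3/64
Expected count = 3/64 × 384 = 18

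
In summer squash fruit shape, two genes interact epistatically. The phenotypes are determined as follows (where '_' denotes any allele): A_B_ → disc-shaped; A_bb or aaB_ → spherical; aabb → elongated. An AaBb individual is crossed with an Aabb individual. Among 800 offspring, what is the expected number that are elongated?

Cross: AaBb × Aabb — consider each gene separately:
A gene: Aa × Aa → 1 AA, 2 Aa, 1 aa → 3 A_ : 1 aa (out of 4)
B gene: Bb × bb → 2 Bb, 2 bb → 2 B_ : 2 bb (out of 4)
Genotype classes (out of 4 × 4 = 16): A_B_ = 3×2 = 6; A_bb = 3×2 = 6; aaB_ = 1×2 = 2; aabb = 1×2 = 2
Apply the phenotype rules: A_B_ (6) → disc-shaped; A_bb (6) + aaB_ (2) → spherical; aabb (2) → elongated
Phenotype counts (out of 16): 6 disc-shaped, 8 spherical, 2 elongated
elongated: 2 out of 16 → fraction 1/8
Expected count = 1/8 × 800 = 100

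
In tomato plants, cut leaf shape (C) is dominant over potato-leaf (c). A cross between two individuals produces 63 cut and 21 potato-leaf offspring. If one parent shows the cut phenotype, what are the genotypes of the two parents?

Observed offspring: 63 cut, 21 potato-leaf
The observed ratio simplifies to 3:1. Potato-leaf (cc) offspring appear, so each parent must contribute one c allele. The parent stated to show cut carries C, so it is Cc. The other parent is then either Cc or cc: Cc × cc would give a 1:1 split, whereas Cc × Cc gives 3:1 — matching the data. So both parents are heterozygous (Cc × Cc).
Parent genotypes: Cc × Cc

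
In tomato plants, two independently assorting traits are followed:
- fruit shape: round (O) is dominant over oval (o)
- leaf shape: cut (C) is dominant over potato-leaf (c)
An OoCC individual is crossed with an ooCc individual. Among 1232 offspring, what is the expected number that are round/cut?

Dihybrid cross OoCC × ooCc — consider each gene separately:
fruit shape: Oo × oo → 2 Oo, 2 oo → 2 O_ : 2 oo (out of 4)
leaf shape: CC × Cc → 2 CC, 2 Cc → 4 C_ (out of 4)
Combine (counts out of 4 × 4 = 16): round/cut (O_C_) = 2×4 = 8; oval/cut (ooC_) = 2×4 = 8
Phenotype counts (out of 16): 8 round/cut, 8 oval/cut
round/cut: 8 out of 16 → fraction 1/2
Expected count = 1/2 × 1232 = 616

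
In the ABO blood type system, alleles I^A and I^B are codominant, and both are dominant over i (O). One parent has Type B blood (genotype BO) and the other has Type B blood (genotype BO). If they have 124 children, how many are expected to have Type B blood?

Cross: BO × BO
Possible offspring genotypes: 1 BB, 2 BO, 1 OO
Blood type counts: 3 Type B, 1 Type O
Probability of Type B: 3/4
Expected count = 3/4 × 124 = 93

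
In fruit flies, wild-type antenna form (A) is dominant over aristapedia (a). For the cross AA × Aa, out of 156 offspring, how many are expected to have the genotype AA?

Punnett square for AA × Aa:
Offspring genotypes: 2 AA, 2 Aa
Total offspring: 4
Count with target: 2
Probability: 2/4 = 1/2
Expected count = 1/2 × 156 = 78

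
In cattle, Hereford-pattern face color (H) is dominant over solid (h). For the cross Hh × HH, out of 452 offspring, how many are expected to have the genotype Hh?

Punnett square for Hh × HH:
Offspring genotypes: 2 HH, 2 Hh
Total offspring: 4
Count with target: 2
Probability: 2/4 = 1/2
Expected count = 1/2 × 452 = 226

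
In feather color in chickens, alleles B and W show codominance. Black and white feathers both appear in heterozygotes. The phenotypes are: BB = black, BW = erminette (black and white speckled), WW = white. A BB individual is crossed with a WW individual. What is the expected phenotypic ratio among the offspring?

Punnett square for BB × WW:
Offspring genotypes: 4 BW
Phenotype counts: 4 erminette (black and white speckled)
Ratio: all erminette (black and white speckled)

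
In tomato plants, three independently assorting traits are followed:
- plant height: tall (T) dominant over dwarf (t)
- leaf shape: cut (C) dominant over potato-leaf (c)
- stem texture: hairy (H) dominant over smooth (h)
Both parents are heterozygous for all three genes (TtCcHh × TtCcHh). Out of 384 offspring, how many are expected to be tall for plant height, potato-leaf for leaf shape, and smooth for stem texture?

Trihybrid cross: TtCcHh × TtCcHh
Each trait segregates independently with a 3:1 phenotypic ratio, so each gene contributes 3/4 (dominant) or 1/4 (recessive).
Target: tall (plant height), potato-leaf (leaf shape), smooth (stem texture)
Probability = product of independent per-trait probabilities
= 3/4 × 1/4 × 1/4 = 3/64
Expected count = 3/64 × 384 = 18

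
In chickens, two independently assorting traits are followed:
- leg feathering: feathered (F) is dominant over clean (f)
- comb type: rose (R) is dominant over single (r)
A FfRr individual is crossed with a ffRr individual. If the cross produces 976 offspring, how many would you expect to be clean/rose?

Dihybrid cross FfRr × ffRr — consider each gene separately:
leg feathering: Ff × ff → 2 Ff, 2 ff → 2 F_ : 2 ff (out of 4)
comb type: Rr × Rr → 1 RR, 2 Rr, 1 rr → 3 R_ : 1 rr (out of 4)
Combine (counts out of 4 × 4 = 16): feathered/rose (F_R_) = 2×3 = 6; feathered/single (F_rr) = 2×1 = 2; clean/rose (ffR_) = 2×3 = 6; clean/single (ffrr) = 2×1 = 2
Phenotype counts (out of 16): 6 feathered/rose, 2 feathered/single, 6 clean/rose, 2 clean/single
clean/rose: 6 out of 16 → fraction 3/8
Expected count = 3/8 × 976 = 366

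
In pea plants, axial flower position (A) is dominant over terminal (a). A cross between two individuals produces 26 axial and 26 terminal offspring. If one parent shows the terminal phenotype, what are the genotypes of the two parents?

Observed offspring: 26 axial, 26 terminal
The observed ratio simplifies to 1:1. One parent shows terminal, so its genotype must be aa. A 1:1 offspring split requires the other parent to be heterozygous (Aa).
Parent genotypes: aa × Aa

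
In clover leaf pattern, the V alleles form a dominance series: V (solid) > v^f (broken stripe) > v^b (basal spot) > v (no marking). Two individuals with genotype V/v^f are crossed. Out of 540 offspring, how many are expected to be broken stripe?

Cross: V/v^f × V/v^f
Allele dominance: V > v^f > v^b > v
Offspring genotypes: 1 V/V, 2 V/v^f, 1 v^f/v^f
Phenotype counts: 3 solid, 1 broken stripe
broken stripe: 1 out of 4 → fraction 1/4
Expected count = 1/4 × 540 = 135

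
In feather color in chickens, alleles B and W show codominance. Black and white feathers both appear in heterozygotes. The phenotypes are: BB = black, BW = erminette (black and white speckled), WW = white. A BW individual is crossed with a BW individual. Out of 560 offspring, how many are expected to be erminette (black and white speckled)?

Punnett square for BW × BW:
Offspring genotypes: 1 BB, 2 BW, 1 WW
Phenotype counts: 1 black, 2 erminette (black and white speckled), 1 white
erminette (black and white speckled): 2 out of 4 → fraction 1/2
Expected count = 1/2 × 560 = 280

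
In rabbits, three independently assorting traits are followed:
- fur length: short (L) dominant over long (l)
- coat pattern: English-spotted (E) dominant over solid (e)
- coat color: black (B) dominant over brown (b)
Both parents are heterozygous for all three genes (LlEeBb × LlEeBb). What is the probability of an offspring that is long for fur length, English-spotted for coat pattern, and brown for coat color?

Trihybrid cross: LlEeBb × LlEeBb
Each trait segregates independently with a 3:1 phenotypic ratio, so each gene contributes 3/4 (dominant) or 1/4 (recessive).
Target: long (fur length), English-spotted (coat pattern), brown (coat color)
Probability = product of independent per-trait probabilities
= 1/4 × 3/4 × 1/4 = 3/64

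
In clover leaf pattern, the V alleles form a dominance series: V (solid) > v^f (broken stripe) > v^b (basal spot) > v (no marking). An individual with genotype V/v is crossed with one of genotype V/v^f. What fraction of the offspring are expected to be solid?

Cross: V/v × V/v^f
Allele dominance: V > v^f > v^b > v
Offspring genotypes: 1 V/V, 1 V/v^f, 1 V/v, 1 v^f/v
Phenotype counts: 3 solid, 1 broken stripe
solid: 3 out of 4
Probability: 3/4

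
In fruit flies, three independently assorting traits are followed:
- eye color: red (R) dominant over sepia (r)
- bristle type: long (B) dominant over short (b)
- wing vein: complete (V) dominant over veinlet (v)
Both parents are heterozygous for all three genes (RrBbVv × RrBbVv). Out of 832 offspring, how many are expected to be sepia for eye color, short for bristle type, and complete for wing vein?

Trihybrid cross: RrBbVv × RrBbVv
Each trait segregates independently with a 3:1 phenotypic ratio, so each gene contributes 3/4 (dominant) or 1/4 (recessive).
Target: sepia (eye color), short (bristle type), complete (wing vein)
Probability = product of independent per-trait probabilities
= 1/4 × 1/4 × 3/4 = 3/64
Expected count = 3/64 × 832 = 39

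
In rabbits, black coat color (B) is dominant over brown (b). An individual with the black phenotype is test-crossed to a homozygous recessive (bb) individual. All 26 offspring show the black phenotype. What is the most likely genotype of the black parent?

Test cross: ? × bb
All offspring are black.
If the unknown parent were heterozygous (Bb), about half of 26 offspring would be brown; none are. The unknown parent is most likely homozygous dominant (BB).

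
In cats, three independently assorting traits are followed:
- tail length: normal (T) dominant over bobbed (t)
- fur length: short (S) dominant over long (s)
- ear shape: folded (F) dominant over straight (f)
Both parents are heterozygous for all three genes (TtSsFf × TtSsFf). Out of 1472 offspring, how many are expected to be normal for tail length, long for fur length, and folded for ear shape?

Trihybrid cross: TtSsFf × TtSsFf
Each trait segregates independently with a 3:1 phenotypic ratio, so each gene contributes 3/4 (dominant) or 1/4 (recessive).
Target: normal (tail length), long (fur length), folded (ear shape)
Probability = product of independent per-trait probabilities
= 3/4 × 1/4 × 3/4 = 9/64
Expected count = 9/64 × 1472 = 207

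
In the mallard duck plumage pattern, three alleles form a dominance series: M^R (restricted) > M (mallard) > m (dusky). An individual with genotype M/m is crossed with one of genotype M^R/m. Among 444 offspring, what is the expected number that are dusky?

Cross: M/m × M^R/m
Allele dominance: M^R > M > m
Offspring genotypes: 1 M^R/M, 1 M/m, 1 M^R/m, 1 m/m
Phenotype counts: 2 restricted, 1 mallard, 1 dusky
dusky: 1 out of 4 → fraction 1/4
Expected count = 1/4 × 444 = 111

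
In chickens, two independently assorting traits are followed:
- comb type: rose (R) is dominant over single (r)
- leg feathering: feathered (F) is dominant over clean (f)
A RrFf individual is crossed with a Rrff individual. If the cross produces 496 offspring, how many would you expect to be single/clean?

Dihybrid cross RrFf × Rrff — consider each gene separately:
comb type: Rr × Rr → 1 RR, 2 Rr, 1 rr → 3 R_ : 1 rr (out of 4)
leg feathering: Ff × ff → 2 Ff, 2 ff → 2 F_ : 2 ff (out of 4)
Combine (counts out of 4 × 4 = 16): rose/feathered (R_F_) = 3×2 = 6; rose/clean (R_ff) = 3×2 = 6; single/feathered (rrF_) = 1×2 = 2; single/clean (rrff) = 1×2 = 2
Phenotype counts (out of 16): 6 rose/feathered, 6 rose/clean, 2 single/feathered, 2 single/clean
single/clean: 2 out of 16 → fraction 1/8
Expected count = 1/8 × 496 = 62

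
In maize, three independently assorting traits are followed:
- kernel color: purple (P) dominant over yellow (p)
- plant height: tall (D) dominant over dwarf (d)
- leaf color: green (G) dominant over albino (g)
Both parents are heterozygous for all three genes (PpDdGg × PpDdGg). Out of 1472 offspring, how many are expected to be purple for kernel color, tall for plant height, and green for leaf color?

Trihybrid cross: PpDdGg × PpDdGg
Each trait segregates independently with a 3:1 phenotypic ratio, so each gene contributes 3/4 (dominant) or 1/4 (recessive).
Target: purple (kernel color), tall (plant height), green (leaf color)
Probability = product of independent per-trait probabilities
= 3/4 × 3/4 × 3/4 = 27/64
Expected count = 27/64 × 1472 = 621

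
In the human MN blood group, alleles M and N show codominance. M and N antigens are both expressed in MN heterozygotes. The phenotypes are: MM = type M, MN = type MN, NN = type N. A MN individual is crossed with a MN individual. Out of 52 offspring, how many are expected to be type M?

Punnett square for MN × MN:
Offspring genotypes: 1 MM, 2 MN, 1 NN
Phenotype counts: 1 type M, 2 type MN, 1 type N
type M: 1 out of 4 → fraction 1/4
Expected count = 1/4 × 52 = 13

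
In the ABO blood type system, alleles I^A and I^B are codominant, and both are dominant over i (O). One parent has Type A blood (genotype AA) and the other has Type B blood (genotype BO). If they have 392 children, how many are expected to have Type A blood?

Cross: AA × BO
Possible offspring genotypes: 2 AB, 2 AO
Blood type counts: 2 Type AB, 2 Type A
Probability of Type A: 2/4 = 1/2
Expected count = 1/2 × 392 = 196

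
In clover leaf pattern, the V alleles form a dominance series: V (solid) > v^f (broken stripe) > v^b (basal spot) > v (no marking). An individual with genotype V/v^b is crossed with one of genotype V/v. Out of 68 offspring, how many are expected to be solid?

Cross: V/v^b × V/v
Allele dominance: V > v^f > v^b > v
Offspring genotypes: 1 V/V, 1 V/v, 1 V/v^b, 1 v^b/v
Phenotype counts: 3 solid, 1 basal spot
solid: 3 out of 4 → fraction 3/4
Expected count = 3/4 × 68 = 51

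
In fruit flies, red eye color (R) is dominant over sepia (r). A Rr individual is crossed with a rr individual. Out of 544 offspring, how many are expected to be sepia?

Punnett square for Rr × rr:
Offspring genotypes: 2 Rr, 2 rr
red: 2, sepia: 2
sepia: 2 out of 4 → fraction 1/2
Expected count = 1/2 × 544 = 272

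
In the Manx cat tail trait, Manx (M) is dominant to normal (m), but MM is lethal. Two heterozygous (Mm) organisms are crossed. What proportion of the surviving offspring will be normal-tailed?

Cross: Mm × Mm
Punnett square offspring (before lethality): 1 MM, 2 Mm, 1 mm
The MM genotype is lethal (embryos die); surviving offspring: 2 Mm, 1 mm
normal-tailed: 1 out of 3
Probability: 1/3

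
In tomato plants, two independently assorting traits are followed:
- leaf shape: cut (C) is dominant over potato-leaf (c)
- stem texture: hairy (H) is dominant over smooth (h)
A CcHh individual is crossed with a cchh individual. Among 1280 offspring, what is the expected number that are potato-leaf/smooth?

Dihybrid cross CcHh × cchh — consider each gene separately:
leaf shape: Cc × cc → 2 Cc, 2 cc → 2 C_ : 2 cc (out of 4)
stem texture: Hh × hh → 2 Hh, 2 hh → 2 H_ : 2 hh (out of 4)
Combine (counts out of 4 × 4 = 16): cut/hairy (C_H_) = 2×2 = 4; cut/smooth (C_hh) = 2×2 = 4; potato-leaf/hairy (ccH_) = 2×2 = 4; potato-leaf/smooth (cchh) = 2×2 = 4
Phenotype counts (out of 16): 4 cut/hairy, 4 cut/smooth, 4 potato-leaf/hairy, 4 potato-leaf/smooth
potato-leaf/smooth: 4 out of 16 → fraction 1/4
Expected count = 1/4 × 1280 = 320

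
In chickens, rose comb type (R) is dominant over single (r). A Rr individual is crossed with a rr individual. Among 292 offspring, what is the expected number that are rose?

Punnett square for Rr × rr:
Offspring genotypes: 2 Rr, 2 rr
rose: 2, single: 2
rose: 2 out of 4 → fraction 1/2
Expected count = 1/2 × 292 = 146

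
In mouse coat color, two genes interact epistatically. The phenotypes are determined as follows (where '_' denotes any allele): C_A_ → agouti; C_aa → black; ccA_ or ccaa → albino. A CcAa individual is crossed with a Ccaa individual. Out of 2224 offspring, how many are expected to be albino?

Cross: CcAa × Ccaa — consider each gene separately:
C gene: Cc × Cc → 1 CC, 2 Cc, 1 cc → 3 C_ : 1 cc (out of 4)
A gene: Aa × aa → 2 Aa, 2 aa → 2 A_ : 2 aa (out of 4)
Genotype classes (out of 4 × 4 = 16): C_A_ = 3×2 = 6; C_aa = 3×2 = 6; ccA_ = 1×2 = 2; ccaa = 1×2 = 2
Apply the phenotype rules: C_A_ (6) → agouti; C_aa (6) → black; ccA_ (2) + ccaa (2) → albino
Phenotype counts (out of 16): 6 agouti, 6 black, 4 albino
albino: 4 out of 16 → fraction 1/4
Expected count = 1/4 × 2224 = 556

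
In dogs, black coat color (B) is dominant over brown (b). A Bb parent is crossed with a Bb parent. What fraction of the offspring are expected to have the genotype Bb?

Punnett square for Bb × Bb:
Offspring genotypes: 1 BB, 2 Bb, 1 bb
Total offspring: 4
Count with target: 2
Probability: 2/4 = 1/2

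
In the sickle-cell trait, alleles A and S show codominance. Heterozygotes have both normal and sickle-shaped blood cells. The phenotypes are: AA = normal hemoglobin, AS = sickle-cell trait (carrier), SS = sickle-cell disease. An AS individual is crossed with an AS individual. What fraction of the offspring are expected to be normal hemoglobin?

Punnett square for AS × AS:
Offspring genotypes: 1 AA, 2 AS, 1 SS
Phenotype counts: 1 normal hemoglobin, 2 sickle-cell trait (carrier), 1 sickle-cell disease
normal hemoglobin: 1 out of 4
Probability: 1/4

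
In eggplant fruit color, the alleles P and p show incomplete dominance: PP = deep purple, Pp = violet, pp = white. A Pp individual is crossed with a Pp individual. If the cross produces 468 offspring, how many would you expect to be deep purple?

Punnett square for Pp × Pp:
Offspring genotypes: 1 PP, 2 Pp, 1 pp
Phenotype counts: 1 deep purple, 2 violet, 1 white
deep purple: 1 out of 4 → fraction 1/4
Expected count = 1/4 × 468 = 117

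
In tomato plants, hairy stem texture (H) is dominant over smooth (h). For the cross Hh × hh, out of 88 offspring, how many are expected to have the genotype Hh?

Punnett square for Hh × hh:
Offspring genotypes: 2 Hh, 2 hh
Total offspring: 4
Count with target: 2
Probability: 2/4 = 1/2
Expected count = 1/2 × 88 = 44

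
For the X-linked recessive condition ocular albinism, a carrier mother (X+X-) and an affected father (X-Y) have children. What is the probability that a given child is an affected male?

Cross: X+X- × X-Y
Offspring: 1 X+X-, 1 X+Y, 1 X-X-, 1 X-Y
Probability of an affected male: 1/4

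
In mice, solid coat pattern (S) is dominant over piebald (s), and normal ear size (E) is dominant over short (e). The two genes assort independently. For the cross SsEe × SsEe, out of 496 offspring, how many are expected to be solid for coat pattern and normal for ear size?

Dihybrid cross SsEe × SsEe — consider each gene separately:
coat pattern: Ss × Ss → 1 SS, 2 Ss, 1 ss → 3 S_ : 1 ss (out of 4)
ear size: Ee × Ee → 1 EE, 2 Ee, 1 ee → 3 E_ : 1 ee (out of 4)
Looking for: solid (S_) and normal (E_)
P(solid) = 3/4, P(normal) = 3/4
P(both) = 3/4 × 3/4 = 9/16
Expected count = 9/16 × 496 = 279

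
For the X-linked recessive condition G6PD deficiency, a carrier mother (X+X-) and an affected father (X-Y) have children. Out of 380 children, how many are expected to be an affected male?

Cross: X+X- × X-Y
Offspring: 1 X+X-, 1 X+Y, 1 X-X-, 1 X-Y
Probability of an affected male: 1/4
Expected count = 1/4 × 380 = 95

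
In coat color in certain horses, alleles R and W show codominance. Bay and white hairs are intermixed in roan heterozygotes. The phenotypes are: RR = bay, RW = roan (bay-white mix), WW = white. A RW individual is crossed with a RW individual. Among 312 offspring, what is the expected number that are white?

Punnett square for RW × RW:
Offspring genotypes: 1 RR, 2 RW, 1 WW
Phenotype counts: 1 bay, 2 roan (bay-white mix), 1 white
white: 1 out of 4 → fraction 1/4
Expected count = 1/4 × 312 = 78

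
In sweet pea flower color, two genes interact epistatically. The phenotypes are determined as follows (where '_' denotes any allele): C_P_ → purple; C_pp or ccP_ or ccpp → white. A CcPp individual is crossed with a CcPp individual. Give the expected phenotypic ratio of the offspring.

Cross: CcPp × CcPp — consider each gene separately:
C gene: Cc × Cc → 1 CC, 2 Cc, 1 cc → 3 C_ : 1 cc (out of 4)
P gene: Pp × Pp → 1 PP, 2 Pp, 1 pp → 3 P_ : 1 pp (out of 4)
Genotype classes (out of 4 × 4 = 16): C_P_ = 3×3 = 9; C_pp = 3×1 = 3; ccP_ = 1×3 = 3; ccpp = 1×1 = 1
Apply the phenotype rules: C_P_ (9) → purple; C_pp (3) + ccP_ (3) + ccpp (1) → white
Phenotype counts (out of 16): 9 purple, 7 white
Ratio: 9 purple : 7 white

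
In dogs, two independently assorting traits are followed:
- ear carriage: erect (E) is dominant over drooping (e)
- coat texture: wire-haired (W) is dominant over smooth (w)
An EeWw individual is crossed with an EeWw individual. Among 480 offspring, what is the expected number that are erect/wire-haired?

Dihybrid cross EeWw × EeWw — consider each gene separately:
ear carriage: Ee × Ee → 1 EE, 2 Ee, 1 ee → 3 E_ : 1 ee (out of 4)
coat texture: Ww × Ww → 1 WW, 2 Ww, 1 ww → 3 W_ : 1 ww (out of 4)
Combine (counts out of 4 × 4 = 16): erect/wire-haired (E_W_) = 3×3 = 9; erect/smooth (E_ww) = 3×1 = 3; drooping/wire-haired (eeW_) = 1×3 = 3; drooping/smooth (eeww) = 1×1 = 1
Phenotype counts (out of 16): 9 erect/wire-haired, 3 erect/smooth, 3 drooping/wire-haired, 1 drooping/smooth
erect/wire-haired: 9 out of 16 → fraction 9/16
Expected count = 9/16 × 480 = 270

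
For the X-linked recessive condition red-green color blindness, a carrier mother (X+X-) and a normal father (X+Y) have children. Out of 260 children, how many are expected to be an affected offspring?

Cross: X+X- × X+Y
Offspring: 1 X+X+, 1 X+Y, 1 X+X-, 1 X-Y
Probability of an affected offspring: 1/4
Expected count = 1/4 × 260 = 65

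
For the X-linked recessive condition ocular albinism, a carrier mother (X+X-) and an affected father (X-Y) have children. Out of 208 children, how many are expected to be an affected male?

Cross: X+X- × X-Y
Offspring: 1 X+X-, 1 X+Y, 1 X-X-, 1 X-Y
Probability of an affected male: 1/4
Expected count = 1/4 × 208 = 52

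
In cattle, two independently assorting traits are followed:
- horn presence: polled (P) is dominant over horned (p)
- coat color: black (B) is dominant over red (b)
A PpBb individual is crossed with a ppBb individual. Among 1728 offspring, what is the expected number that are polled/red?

Dihybrid cross PpBb × ppBb — consider each gene separately:
horn presence: Pp × pp → 2 Pp, 2 pp → 2 P_ : 2 pp (out of 4)
coat color: Bb × Bb → 1 BB, 2 Bb, 1 bb → 3 B_ : 1 bb (out of 4)
Combine (counts out of 4 × 4 = 16): polled/black (P_B_) = 2×3 = 6; polled/red (P_bb) = 2×1 = 2; horned/black (ppB_) = 2×3 = 6; horned/red (ppbb) = 2×1 = 2
Phenotype counts (out of 16): 6 polled/black, 2 polled/red, 6 horned/black, 2 horned/red
polled/red: 2 out of 16 → fraction 1/8
Expected count = 1/8 × 1728 = 216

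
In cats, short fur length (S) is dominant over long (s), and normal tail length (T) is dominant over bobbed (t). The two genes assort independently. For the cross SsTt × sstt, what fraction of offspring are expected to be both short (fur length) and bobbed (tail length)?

Dihybrid cross SsTt × sstt — consider each gene separately:
fur length: Ss × ss → 2 Ss, 2 ss → 2 S_ : 2 ss (out of 4)
tail length: Tt × tt → 2 Tt, 2 tt → 2 T_ : 2 tt (out of 4)
Looking for: short (S_) and bobbed (tt)
P(short) = 2/4, P(bobbed) = 2/4
P(both) = 2/4 × 2/4 = 4/16 = 1/4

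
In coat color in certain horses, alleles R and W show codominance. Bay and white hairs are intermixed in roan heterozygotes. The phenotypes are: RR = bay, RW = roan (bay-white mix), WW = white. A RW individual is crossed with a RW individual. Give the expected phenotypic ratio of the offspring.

Punnett square for RW × RW:
Offspring genotypes: 1 RR, 2 RW, 1 WW
Phenotype counts: 1 bay, 2 roan (bay-white mix), 1 white
Ratio: 1 bay : 2 roan (bay-white mix) : 1 white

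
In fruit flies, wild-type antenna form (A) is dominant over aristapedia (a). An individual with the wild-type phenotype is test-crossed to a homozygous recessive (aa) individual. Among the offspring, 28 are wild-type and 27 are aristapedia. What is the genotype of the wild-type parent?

Test cross: ? × aa
Offspring: 28 wild-type, 27 aristapedia — approximately 1:1.
A 1:1 ratio in a test cross indicates the unknown parent is heterozygous (Aa).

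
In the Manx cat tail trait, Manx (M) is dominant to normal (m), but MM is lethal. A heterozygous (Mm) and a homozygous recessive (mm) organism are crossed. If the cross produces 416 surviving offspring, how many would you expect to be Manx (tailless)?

Cross: Mm × mm
Punnett square offspring (before lethality): 2 Mm, 2 mm
No MM offspring are produced in this cross.
Manx (tailless): 2 out of 4 → fraction 1/2
Expected count = 1/2 × 416 = 208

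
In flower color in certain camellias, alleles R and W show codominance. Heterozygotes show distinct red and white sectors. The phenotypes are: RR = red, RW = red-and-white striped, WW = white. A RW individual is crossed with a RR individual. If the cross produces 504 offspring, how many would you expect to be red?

Punnett square for RW × RR:
Offspring genotypes: 2 RR, 2 RW
Phenotype counts: 2 red, 2 red-and-white striped
red: 2 out of 4 → fraction 1/2
Expected count = 1/2 × 504 = 252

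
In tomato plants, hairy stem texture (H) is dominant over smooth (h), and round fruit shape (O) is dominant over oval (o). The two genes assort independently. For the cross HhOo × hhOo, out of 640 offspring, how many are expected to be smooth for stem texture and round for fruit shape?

Dihybrid cross HhOo × hhOo — consider each gene separately:
stem texture: Hh × hh → 2 Hh, 2 hh → 2 H_ : 2 hh (out of 4)
fruit shape: Oo × Oo → 1 OO, 2 Oo, 1 oo → 3 O_ : 1 oo (out of 4)
Looking for: smooth (hh) and round (O_)
P(smooth) = 2/4, P(round) = 3/4
P(both) = 2/4 × 3/4 = 6/16 = 3/8
Expected count = 3/8 × 640 = 240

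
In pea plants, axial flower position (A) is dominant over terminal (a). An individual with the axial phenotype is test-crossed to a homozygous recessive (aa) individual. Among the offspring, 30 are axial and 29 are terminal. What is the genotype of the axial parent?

Test cross: ? × aa
Offspring: 30 axial, 29 terminal — approximately 1:1.
A 1:1 ratio in a test cross indicates the unknown parent is heterozygous (Aa).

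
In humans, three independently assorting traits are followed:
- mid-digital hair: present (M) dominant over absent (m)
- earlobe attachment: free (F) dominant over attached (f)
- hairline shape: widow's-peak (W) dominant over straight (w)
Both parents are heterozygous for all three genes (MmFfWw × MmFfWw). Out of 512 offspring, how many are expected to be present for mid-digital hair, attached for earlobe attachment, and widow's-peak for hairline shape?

Trihybrid cross: MmFfWw × MmFfWw
Each trait segregates independently with a 3:1 phenotypic ratio, so each gene contributes 3/4 (dominant) or 1/4 (recessive).
Target: present (mid-digital hair), attached (earlobe attachment), widow's-peak (hairline shape)
Probability = product of independent per-trait probabilities
= 3/4 × 1/4 × 3/4 = 9/64
Expected count = 9/64 × 512 = 72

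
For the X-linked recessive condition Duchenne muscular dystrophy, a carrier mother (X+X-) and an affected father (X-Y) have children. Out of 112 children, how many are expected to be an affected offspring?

Cross: X+X- × X-Y
Offspring: 1 X+X-, 1 X+Y, 1 X-X-, 1 X-Y
Probability of an affected offspring: 2/4 = 1/2
Expected count = 1/2 × 112 = 56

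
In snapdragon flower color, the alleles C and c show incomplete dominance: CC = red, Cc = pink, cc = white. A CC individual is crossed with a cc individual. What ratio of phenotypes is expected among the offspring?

Punnett square for CC × cc:
Offspring genotypes: 4 Cc
Phenotype counts: 4 pink
Ratio: all pink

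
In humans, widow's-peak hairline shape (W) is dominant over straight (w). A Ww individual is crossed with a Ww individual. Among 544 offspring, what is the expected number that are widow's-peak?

Punnett square for Ww × Ww:
Offspring genotypes: 1 WW, 2 Ww, 1 ww
widow's-peak: 3, straight: 1
widow's-peak: 3 out of 4 → fraction 3/4
Expected count = 3/4 × 544 = 408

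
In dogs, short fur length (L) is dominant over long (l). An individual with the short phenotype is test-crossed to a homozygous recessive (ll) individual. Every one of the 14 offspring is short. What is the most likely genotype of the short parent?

Test cross: ? × ll
All offspring are short.
If the unknown parent were heterozygous (Ll), about half of 14 offspring would be long; none are. The unknown parent is most likely homozygous dominant (LL).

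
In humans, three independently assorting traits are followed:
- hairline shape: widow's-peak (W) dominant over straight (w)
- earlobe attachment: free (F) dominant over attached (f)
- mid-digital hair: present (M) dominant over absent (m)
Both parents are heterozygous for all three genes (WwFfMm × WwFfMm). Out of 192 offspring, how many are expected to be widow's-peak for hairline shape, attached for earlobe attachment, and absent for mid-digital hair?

Trihybrid cross: WwFfMm × WwFfMm
Each trait segregates independently with a 3:1 phenotypic ratio, so each gene contributes 3/4 (dominant) or 1/4 (recessive).
Target: widow's-peak (hairline shape), attached (earlobe attachment), absent (mid-digital hair)
Probability = product of independent per-trait probabilities
= 3/4 × 1/4 × 1/4 = 3/64
Expected count = 3/64 × 192 = 9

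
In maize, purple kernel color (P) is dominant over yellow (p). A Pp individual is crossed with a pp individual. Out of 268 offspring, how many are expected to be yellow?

Punnett square for Pp × pp:
Offspring genotypes: 2 Pp, 2 pp
purple: 2, yellow: 2
yellow: 2 out of 4 → fraction 1/2
Expected count = 1/2 × 268 = 134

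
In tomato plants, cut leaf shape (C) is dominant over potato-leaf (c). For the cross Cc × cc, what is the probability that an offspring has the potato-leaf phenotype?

Punnett square for Cc × cc:
Offspring genotypes: 2 Cc, 2 cc
Total offspring: 4
Count with target: 2
Probability: 2/4 = 1/2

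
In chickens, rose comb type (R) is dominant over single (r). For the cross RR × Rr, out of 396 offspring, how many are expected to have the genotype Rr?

Punnett square for RR × Rr:
Offspring genotypes: 2 RR, 2 Rr
Total offspring: 4
Count with target: 2
Probability: 2/4 = 1/2
Expected count = 1/2 × 396 = 198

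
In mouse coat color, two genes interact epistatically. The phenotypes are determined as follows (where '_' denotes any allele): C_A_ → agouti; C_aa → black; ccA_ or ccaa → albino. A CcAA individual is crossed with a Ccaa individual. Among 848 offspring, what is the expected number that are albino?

Cross: CcAA × Ccaa — consider each gene separately:
C gene: Cc × Cc → 1 CC, 2 Cc, 1 cc → 3 C_ : 1 cc (out of 4)
A gene: AA × aa → 4 Aa → 4 A_ (out of 4)
Genotype classes (out of 4 × 4 = 16): C_A_ = 3×4 = 12; ccA_ = 1×4 = 4
Apply the phenotype rules: C_A_ (12) → agouti; ccA_ (4) → albino
Phenotype counts (out of 16): 12 agouti, 4 albino
albino: 4 out of 16 → fraction 1/4
Expected count = 1/4 × 848 = 212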